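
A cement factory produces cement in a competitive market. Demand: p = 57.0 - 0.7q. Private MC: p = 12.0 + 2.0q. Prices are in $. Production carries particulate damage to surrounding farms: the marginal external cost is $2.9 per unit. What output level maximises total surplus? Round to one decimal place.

Social marginal cost = private MC + MEC = 14.9 + 2.0q.
Set SMC = demand: 14.9 + 2.0q = 57.0 - 0.7q → q* = 15.5926.

q* = 15.6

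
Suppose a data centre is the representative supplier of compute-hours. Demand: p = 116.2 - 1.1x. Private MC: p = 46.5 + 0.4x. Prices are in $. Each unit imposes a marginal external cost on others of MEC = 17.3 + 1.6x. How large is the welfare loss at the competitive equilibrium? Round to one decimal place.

DWL = $1354.7

Market equilibrium (private): 46.5 + 0.4x = 116.2 - 1.1x → x_m = 46.4667.
Social marginal cost = private MC + MEC = 63.8 + 2.0x.
Set SMC = demand: 63.8 + 2.0x = 116.2 - 1.1x → x* = 16.9032.
The loss is the area between SMC and demand from x* to x_m; with linear curves that's a triangle of height MEC(x_m).
DWL = ½ × 29.5635 × 91.6467 = 1354.6986.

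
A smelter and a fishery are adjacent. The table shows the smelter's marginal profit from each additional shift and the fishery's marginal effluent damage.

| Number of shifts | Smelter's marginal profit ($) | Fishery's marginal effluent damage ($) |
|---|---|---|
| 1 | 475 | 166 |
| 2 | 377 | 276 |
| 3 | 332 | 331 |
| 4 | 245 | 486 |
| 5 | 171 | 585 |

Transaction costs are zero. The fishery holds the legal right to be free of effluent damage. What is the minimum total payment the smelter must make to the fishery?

Efficient level: marginal profit ≥ marginal effluent damage through level 3, so k* = 3.
With the fishery holding the right, the smelter must at least compensate total damage at k*: 166 + 276 + 331 = 773.

$773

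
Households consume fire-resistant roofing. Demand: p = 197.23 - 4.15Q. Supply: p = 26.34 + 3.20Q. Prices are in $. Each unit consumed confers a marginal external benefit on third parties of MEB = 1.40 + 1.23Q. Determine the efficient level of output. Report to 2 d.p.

Q* = 28.15

Social marginal benefit = demand + MEB = 198.63 - 2.92Q.
Set SMB = MC: 198.63 - 2.92Q = 26.34 + 3.20Q → Q* = 28.1520.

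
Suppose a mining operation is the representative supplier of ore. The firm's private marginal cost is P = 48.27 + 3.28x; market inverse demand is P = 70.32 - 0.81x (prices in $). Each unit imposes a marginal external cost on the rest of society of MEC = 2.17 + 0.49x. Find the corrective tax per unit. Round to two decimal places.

tax = $4.30 per unit

Social marginal cost = private MC + MEC = 50.44 + 3.77x.
Set SMC = demand: 50.44 + 3.77x = 70.32 - 0.81x → x* = 4.3406.
The Pigouvian tax equals MEC at x*: 2.17 + 0.49×4.3406 = 4.2969.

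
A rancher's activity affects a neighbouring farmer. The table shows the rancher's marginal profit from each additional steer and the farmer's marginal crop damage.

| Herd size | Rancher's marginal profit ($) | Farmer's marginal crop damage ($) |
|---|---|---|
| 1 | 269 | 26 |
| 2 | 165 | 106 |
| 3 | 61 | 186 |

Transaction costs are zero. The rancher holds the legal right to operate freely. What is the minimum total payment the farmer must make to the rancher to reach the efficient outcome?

Left alone the rancher would choose level 3 (marginal profit stays positive).
Efficient level: k* = 2 (marginal profit ≥ marginal crop damage through 2).
The farmer must at least cover the rancher's forgone profit from cutting 3→2: 61 = 61.

$61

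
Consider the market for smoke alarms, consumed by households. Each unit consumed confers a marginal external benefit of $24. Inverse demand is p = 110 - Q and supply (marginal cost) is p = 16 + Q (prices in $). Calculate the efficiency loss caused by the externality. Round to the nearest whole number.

Market equilibrium (private): 16 + Q = 110 - Q → Q_m = 47.0000.
Social marginal benefit = demand + MEB = 134 - Q.
Set SMB = MC: 134 - Q = 16 + Q → Q* = 59.0000.
The loss is the area between SMB and MC from Q* to Q_m; with linear curves that's a triangle of height MEB(Q_m).
DWL = ½ × 12.0000 × 24.0000 = 144.0000.

DWL = $144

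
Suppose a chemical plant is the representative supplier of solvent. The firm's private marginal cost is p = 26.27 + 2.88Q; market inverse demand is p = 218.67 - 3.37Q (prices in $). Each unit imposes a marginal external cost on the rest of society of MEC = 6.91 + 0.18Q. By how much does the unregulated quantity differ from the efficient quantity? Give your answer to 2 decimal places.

Market equilibrium (private): 26.27 + 2.88Q = 218.67 - 3.37Q → Q_m = 30.7840.
Social marginal cost = private MC + MEC = 33.18 + 3.06Q.
Set SMC = demand: 33.18 + 3.06Q = 218.67 - 3.37Q → Q* = 28.8476.
Gap = |30.7840 − 28.8476| = 1.9364.

1.94 units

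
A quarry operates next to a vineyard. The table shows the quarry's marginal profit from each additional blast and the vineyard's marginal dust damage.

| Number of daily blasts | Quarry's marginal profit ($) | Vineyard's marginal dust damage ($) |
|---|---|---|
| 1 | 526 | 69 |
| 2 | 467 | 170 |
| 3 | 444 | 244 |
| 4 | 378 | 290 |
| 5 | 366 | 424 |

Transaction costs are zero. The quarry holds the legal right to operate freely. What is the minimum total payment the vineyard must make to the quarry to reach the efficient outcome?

Left alone the quarry would choose level 5 (marginal profit stays positive).
Efficient level: k* = 4 (marginal profit ≥ marginal dust damage through 4).
The vineyard must at least cover the quarry's forgone profit from cutting 5→4: 366 = 366.

$366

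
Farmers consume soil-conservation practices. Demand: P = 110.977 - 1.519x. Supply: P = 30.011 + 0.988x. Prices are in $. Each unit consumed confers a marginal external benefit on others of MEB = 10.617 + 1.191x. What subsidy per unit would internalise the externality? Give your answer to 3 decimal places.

subsidy = $93.501 per unit

Social marginal benefit = demand + MEB = 121.594 - 0.328x.
Set SMB = MC: 121.594 - 0.328x = 30.011 + 0.988x → x* = 69.5919.
The Pigouvian subsidy equals MEB at x*: 10.617 + 1.191×69.5919 = 93.5010.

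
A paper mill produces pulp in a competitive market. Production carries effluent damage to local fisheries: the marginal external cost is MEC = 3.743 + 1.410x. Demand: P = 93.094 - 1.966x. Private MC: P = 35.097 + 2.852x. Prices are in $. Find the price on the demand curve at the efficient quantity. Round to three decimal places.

P = $75.968

Social marginal cost = private MC + MEC = 38.840 + 4.262x.
Set SMC = demand: 38.840 + 4.262x = 93.094 - 1.966x → x* = 8.7113.
Consumer price on the demand curve at x*: 93.094 − 1.966×8.7113 = 75.9676.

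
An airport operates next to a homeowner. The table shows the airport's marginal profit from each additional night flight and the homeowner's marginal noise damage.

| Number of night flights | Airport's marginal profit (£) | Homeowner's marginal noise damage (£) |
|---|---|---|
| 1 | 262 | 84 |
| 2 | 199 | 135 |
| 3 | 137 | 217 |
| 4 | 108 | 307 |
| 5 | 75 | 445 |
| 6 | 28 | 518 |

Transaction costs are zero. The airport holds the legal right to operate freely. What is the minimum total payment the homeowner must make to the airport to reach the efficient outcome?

£348

Left alone the airport would choose level 6 (marginal profit stays positive).
Efficient level: k* = 2 (marginal profit ≥ marginal noise damage through 2).
The homeowner must at least cover the airport's forgone profit from cutting 6→2: 137 + 108 + 75 + 28 = 348.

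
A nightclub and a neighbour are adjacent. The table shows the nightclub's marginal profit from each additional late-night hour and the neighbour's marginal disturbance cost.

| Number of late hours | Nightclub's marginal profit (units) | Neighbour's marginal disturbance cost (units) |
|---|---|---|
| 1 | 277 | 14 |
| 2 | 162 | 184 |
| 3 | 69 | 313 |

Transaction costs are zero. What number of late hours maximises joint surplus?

1

Bargaining reaches the level where marginal profit last exceeds marginal disturbance cost.
That holds through level 1 (277 ≥ 14) but not at 2 (162 < 184).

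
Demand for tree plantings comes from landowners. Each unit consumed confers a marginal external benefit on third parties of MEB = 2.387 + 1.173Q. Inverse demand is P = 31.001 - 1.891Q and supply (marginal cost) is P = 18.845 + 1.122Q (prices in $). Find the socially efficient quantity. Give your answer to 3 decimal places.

Q* = 7.904

Social marginal benefit = demand + MEB = 33.388 - 0.718Q.
Set SMB = MC: 33.388 - 0.718Q = 18.845 + 1.122Q → Q* = 7.9038.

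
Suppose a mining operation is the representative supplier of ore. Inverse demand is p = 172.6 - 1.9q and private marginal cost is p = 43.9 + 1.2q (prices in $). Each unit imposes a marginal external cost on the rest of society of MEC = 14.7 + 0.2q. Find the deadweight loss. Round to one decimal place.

DWL = $80.2

Market equilibrium (private): 43.9 + 1.2q = 172.6 - 1.9q → q_m = 41.5161.
Social marginal cost = private MC + MEC = 58.6 + 1.4q.
Set SMC = demand: 58.6 + 1.4q = 172.6 - 1.9q → q* = 34.5455.
Between q* and q_m the wedge SMC − demand runs linearly from 0 to MEC(q_m), so the loss is a triangle.
DWL = ½ × 6.9706 × 23.0032 = 80.1731.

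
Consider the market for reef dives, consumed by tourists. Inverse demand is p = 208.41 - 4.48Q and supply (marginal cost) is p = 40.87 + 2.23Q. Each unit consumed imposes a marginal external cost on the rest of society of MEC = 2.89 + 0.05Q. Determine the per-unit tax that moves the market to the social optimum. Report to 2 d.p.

Social marginal benefit = demand − MEC = 205.52 - 4.53Q.
Set SMB = MC: 205.52 - 4.53Q = 40.87 + 2.23Q → Q* = 24.3565.
The Pigouvian tax equals MEC at Q*: 2.89 + 0.05×24.3565 = 4.1078.

tax = 4.11 per unit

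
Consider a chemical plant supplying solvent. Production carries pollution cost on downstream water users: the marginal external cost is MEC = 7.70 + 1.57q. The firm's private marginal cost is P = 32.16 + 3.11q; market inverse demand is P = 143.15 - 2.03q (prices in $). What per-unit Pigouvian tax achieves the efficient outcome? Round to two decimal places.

Social marginal cost = private MC + MEC = 39.86 + 4.68q.
Set SMC = demand: 39.86 + 4.68q = 143.15 - 2.03q → q* = 15.3934.
The Pigouvian tax equals MEC at q*: 7.70 + 1.57×15.3934 = 31.8676.

tax = $31.87 per unit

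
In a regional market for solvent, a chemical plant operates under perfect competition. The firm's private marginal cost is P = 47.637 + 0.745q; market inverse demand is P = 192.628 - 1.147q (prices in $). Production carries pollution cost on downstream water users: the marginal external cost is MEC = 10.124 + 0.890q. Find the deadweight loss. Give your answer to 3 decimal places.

DWL = $1102.674

Market equilibrium (private): 47.637 + 0.745q = 192.628 - 1.147q → q_m = 76.6337.
Social marginal cost = private MC + MEC = 57.761 + 1.635q.
Set SMC = demand: 57.761 + 1.635q = 192.628 - 1.147q → q* = 48.4784.
Between q* and q_m the wedge SMC − demand runs linearly from 0 to MEC(q_m), so the loss is a triangle.
DWL = ½ × 28.1553 × 78.3280 = 1102.6742.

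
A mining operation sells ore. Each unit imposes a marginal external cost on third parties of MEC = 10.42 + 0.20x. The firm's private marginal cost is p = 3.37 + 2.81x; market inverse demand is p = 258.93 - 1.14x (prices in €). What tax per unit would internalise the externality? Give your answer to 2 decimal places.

Social marginal cost = private MC + MEC = 13.79 + 3.01x.
Set SMC = demand: 13.79 + 3.01x = 258.93 - 1.14x → x* = 59.0699.
The Pigouvian tax equals MEC at x*: 10.42 + 0.20×59.0699 = 22.2340.

tax = €22.23 per unit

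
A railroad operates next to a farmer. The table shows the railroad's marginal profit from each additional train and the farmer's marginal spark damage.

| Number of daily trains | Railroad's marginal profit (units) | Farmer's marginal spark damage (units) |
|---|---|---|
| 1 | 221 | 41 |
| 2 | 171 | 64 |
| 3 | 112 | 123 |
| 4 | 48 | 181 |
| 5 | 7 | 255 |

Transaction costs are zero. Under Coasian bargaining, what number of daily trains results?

Bargaining reaches the level where marginal profit last exceeds marginal spark damage.
That holds through level 2 (171 ≥ 64) but not at 3 (112 < 123).

2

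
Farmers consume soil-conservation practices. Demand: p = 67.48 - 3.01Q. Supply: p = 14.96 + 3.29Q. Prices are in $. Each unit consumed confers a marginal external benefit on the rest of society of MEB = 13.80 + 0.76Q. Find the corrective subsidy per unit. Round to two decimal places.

Social marginal benefit = demand + MEB = 81.28 - 2.25Q.
Set SMB = MC: 81.28 - 2.25Q = 14.96 + 3.29Q → Q* = 11.9711.
The Pigouvian subsidy equals MEB at Q*: 13.80 + 0.76×11.9711 = 22.8980.

subsidy = $22.90 per unit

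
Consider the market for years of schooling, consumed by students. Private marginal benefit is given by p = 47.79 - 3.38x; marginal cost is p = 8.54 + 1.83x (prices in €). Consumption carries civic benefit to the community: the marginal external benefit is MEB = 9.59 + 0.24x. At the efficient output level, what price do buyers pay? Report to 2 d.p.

P = €14.57

Social marginal benefit = demand + MEB = 57.38 - 3.14x.
Set SMB = MC: 57.38 - 3.14x = 8.54 + 1.83x → x* = 9.8270.
Consumer price on the demand curve at x*: 47.79 − 3.38×9.8270 = 14.5747.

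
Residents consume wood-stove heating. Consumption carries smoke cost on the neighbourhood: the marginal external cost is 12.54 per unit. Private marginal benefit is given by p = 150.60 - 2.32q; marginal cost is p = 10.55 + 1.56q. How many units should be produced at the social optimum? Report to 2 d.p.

q* = 32.86

Social marginal benefit = demand − MEC = 138.06 - 2.32q.
Set SMB = MC: 138.06 - 2.32q = 10.55 + 1.56q → q* = 32.8634.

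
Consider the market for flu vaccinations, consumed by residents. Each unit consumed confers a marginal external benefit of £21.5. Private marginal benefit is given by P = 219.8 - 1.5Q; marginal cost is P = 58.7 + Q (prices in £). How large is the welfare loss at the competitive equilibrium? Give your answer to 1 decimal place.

DWL = £92.5

Market equilibrium (private): 58.7 + Q = 219.8 - 1.5Q → Q_m = 64.4400.
Social marginal benefit = demand + MEB = 241.3 - 1.5Q.
Set SMB = MC: 241.3 - 1.5Q = 58.7 + Q → Q* = 73.0400.
Height of the DWL triangle at Q_m is SMB(Q_m) − MC(Q_m) = MEB(Q_m) = 21.5000.
DWL = ½ × 8.6000 × 21.5000 = 92.4500.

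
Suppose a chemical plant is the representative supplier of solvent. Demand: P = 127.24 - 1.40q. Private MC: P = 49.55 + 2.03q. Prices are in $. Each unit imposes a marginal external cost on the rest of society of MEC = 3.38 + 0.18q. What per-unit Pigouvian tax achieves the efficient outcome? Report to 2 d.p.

tax = $7.09 per unit

Social marginal cost = private MC + MEC = 52.93 + 2.21q.
Set SMC = demand: 52.93 + 2.21q = 127.24 - 1.40q → q* = 20.5845.
The Pigouvian tax equals MEC at q*: 3.38 + 0.18×20.5845 = 7.0852.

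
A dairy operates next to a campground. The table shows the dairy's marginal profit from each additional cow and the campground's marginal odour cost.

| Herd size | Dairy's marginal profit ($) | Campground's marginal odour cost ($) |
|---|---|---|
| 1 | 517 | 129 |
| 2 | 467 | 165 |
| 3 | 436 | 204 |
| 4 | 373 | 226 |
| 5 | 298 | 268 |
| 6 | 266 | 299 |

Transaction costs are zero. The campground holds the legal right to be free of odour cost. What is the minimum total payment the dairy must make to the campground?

$992

Efficient level: marginal profit ≥ marginal odour cost through level 5, so k* = 5.
With the campground holding the right, the dairy must at least compensate total damage at k*: 129 + 165 + 204 + 226 + 268 = 992.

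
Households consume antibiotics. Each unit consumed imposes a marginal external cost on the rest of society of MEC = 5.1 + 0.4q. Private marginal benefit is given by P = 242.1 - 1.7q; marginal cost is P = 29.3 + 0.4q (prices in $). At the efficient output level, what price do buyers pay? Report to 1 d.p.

Social marginal benefit = demand − MEC = 237.0 - 2.1q.
Set SMB = MC: 237.0 - 2.1q = 29.3 + 0.4q → q* = 83.0800.
Consumer price on the demand curve at q*: 242.1 − 1.7×83.0800 = 100.8640.

P = $100.9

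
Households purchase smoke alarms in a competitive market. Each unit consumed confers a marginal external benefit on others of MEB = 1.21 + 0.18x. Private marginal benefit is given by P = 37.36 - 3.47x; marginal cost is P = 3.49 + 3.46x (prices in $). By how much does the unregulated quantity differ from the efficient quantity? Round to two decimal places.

0.31 units

Market equilibrium (private): 3.49 + 3.46x = 37.36 - 3.47x → x_m = 4.8874.
Social marginal benefit = demand + MEB = 38.57 - 3.29x.
Set SMB = MC: 38.57 - 3.29x = 3.49 + 3.46x → x* = 5.1970.
Gap = |4.8874 − 5.1970| = 0.3096.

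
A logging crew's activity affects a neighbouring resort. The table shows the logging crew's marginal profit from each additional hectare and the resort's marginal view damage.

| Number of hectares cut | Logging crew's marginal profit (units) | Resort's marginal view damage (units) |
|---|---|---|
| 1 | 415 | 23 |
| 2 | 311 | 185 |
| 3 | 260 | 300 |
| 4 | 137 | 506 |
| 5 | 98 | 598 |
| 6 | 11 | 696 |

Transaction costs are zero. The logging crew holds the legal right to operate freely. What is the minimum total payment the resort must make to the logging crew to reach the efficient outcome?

Left alone the logging crew would choose level 6 (marginal profit stays positive).
Efficient level: k* = 2 (marginal profit ≥ marginal view damage through 2).
The resort must at least cover the logging crew's forgone profit from cutting 6→2: 260 + 137 + 98 + 11 = 506.

506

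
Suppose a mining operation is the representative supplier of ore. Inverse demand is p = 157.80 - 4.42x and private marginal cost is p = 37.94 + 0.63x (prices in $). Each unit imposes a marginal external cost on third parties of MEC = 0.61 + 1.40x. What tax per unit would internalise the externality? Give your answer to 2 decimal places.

tax = $26.49 per unit

Social marginal cost = private MC + MEC = 38.55 + 2.03x.
Set SMC = demand: 38.55 + 2.03x = 157.80 - 4.42x → x* = 18.4884.
The Pigouvian tax equals MEC at x*: 0.61 + 1.40×18.4884 = 26.4938.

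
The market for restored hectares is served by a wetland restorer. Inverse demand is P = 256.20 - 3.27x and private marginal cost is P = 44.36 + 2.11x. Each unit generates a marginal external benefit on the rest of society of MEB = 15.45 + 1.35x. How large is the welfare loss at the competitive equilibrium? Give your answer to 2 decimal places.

Market equilibrium (private): 44.36 + 2.11x = 256.20 - 3.27x → x_m = 39.3755.
Social marginal cost = private MC − MEB = 28.91 + 0.76x.
Set SMC = demand: 28.91 + 0.76x = 256.20 - 3.27x → x* = 56.3995.
The welfare-loss triangle has base |x_m − x*| and height MEB(x_m) (the vertical gap between SMC and demand is zero at x* and MEB at x_m).
DWL = ½ × 17.0240 × 68.6069 = 583.9819.

DWL = 583.98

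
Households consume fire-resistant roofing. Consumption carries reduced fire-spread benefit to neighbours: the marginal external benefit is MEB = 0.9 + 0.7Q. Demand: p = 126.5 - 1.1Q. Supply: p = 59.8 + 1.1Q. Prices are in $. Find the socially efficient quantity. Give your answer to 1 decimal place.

Q* = 45.1

Social marginal benefit = demand + MEB = 127.4 - 0.4Q.
Set SMB = MC: 127.4 - 0.4Q = 59.8 + 1.1Q → Q* = 45.0667.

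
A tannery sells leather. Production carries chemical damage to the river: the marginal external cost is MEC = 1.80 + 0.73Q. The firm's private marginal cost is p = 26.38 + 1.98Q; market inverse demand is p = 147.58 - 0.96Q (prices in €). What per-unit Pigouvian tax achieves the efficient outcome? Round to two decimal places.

Social marginal cost = private MC + MEC = 28.18 + 2.71Q.
Set SMC = demand: 28.18 + 2.71Q = 147.58 - 0.96Q → Q* = 32.5341.
The Pigouvian tax equals MEC at Q*: 1.80 + 0.73×32.5341 = 25.5499.

tax = €25.55 per unit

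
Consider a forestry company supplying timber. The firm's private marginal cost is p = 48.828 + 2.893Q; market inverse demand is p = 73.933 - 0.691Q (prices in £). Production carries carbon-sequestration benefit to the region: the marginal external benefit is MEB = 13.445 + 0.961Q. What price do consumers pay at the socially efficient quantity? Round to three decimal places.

Social marginal cost = private MC − MEB = 35.383 + 1.932Q.
Set SMC = demand: 35.383 + 1.932Q = 73.933 - 0.691Q → Q* = 14.6969.
Consumer price on the demand curve at Q*: 73.933 − 0.691×14.6969 = 63.7774.

P = £63.777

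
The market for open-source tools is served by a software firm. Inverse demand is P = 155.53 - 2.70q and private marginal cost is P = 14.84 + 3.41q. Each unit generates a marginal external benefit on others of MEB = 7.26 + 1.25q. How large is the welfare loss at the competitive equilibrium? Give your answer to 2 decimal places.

Market equilibrium (private): 14.84 + 3.41q = 155.53 - 2.70q → q_m = 23.0262.
Social marginal cost = private MC − MEB = 7.58 + 2.16q.
Set SMC = demand: 7.58 + 2.16q = 155.53 - 2.70q → q* = 30.4424.
The loss is the area between SMC and demand from q* to q_m; with linear curves that's a triangle of height MEB(q_m).
DWL = ½ × 7.4162 × 36.0427 = 133.6499.

DWL = 133.65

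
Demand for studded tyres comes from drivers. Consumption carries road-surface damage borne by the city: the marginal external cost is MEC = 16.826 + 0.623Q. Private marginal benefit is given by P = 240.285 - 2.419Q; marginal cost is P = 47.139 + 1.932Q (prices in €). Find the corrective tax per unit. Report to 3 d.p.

Social marginal benefit = demand − MEC = 223.459 - 3.042Q.
Set SMB = MC: 223.459 - 3.042Q = 47.139 + 1.932Q → Q* = 35.4483.
The Pigouvian tax equals MEC at Q*: 16.826 + 0.623×35.4483 = 38.9103.

tax = €38.910 per unit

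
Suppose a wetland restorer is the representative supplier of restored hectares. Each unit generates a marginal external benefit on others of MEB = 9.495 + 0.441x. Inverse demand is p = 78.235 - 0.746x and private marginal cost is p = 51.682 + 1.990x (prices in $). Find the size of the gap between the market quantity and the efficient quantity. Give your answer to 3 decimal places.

Market equilibrium (private): 51.682 + 1.990x = 78.235 - 0.746x → x_m = 9.7050.
Social marginal cost = private MC − MEB = 42.187 + 1.549x.
Set SMC = demand: 42.187 + 1.549x = 78.235 - 0.746x → x* = 15.7072.
Gap = |9.7050 − 15.7072| = 6.0022.

6.002 units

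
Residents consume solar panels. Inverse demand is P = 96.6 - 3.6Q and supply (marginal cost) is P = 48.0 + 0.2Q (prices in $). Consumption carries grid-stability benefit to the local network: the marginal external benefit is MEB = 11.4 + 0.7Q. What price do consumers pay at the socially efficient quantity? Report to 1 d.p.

Social marginal benefit = demand + MEB = 108.0 - 2.9Q.
Set SMB = MC: 108.0 - 2.9Q = 48.0 + 0.2Q → Q* = 19.3548.
Consumer price on the demand curve at Q*: 96.6 − 3.6×19.3548 = 26.9227.

P = $26.9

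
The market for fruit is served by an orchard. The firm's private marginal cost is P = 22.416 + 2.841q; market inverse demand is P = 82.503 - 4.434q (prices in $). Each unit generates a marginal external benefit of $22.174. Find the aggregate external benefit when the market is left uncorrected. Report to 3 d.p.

Market equilibrium (private): 22.416 + 2.841q = 82.503 - 4.434q → q_m = 8.2594.
Total external benefit = MEB × q_m = 22.174 × 8.2594 = 183.1439.

$183.144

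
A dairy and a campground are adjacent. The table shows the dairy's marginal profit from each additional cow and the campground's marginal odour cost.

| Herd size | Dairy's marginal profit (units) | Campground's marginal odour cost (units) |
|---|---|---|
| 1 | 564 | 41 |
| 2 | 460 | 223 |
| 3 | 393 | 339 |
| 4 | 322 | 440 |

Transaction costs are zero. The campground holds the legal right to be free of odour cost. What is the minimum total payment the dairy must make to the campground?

603

Efficient level: marginal profit ≥ marginal odour cost through level 3, so k* = 3.
With the campground holding the right, the dairy must at least compensate total damage at k*: 41 + 223 + 339 = 603.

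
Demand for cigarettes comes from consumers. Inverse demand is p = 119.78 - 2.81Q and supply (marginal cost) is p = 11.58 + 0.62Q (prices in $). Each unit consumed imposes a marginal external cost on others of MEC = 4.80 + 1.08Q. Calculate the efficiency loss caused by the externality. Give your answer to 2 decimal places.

Market equilibrium (private): 11.58 + 0.62Q = 119.78 - 2.81Q → Q_m = 31.5452.
Social marginal benefit = demand − MEC = 114.98 - 3.89Q.
Set SMB = MC: 114.98 - 3.89Q = 11.58 + 0.62Q → Q* = 22.9268.
The loss is the area between SMB and MC from Q* to Q_m; with linear curves that's a triangle of height MEC(Q_m).
DWL = ½ × 8.6184 × 38.8688 = 167.4934.

DWL = $167.49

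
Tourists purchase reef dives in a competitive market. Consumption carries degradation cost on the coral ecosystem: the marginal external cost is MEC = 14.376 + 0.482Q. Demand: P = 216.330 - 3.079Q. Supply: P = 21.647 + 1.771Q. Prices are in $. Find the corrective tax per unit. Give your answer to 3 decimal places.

Social marginal benefit = demand − MEC = 201.954 - 3.561Q.
Set SMB = MC: 201.954 - 3.561Q = 21.647 + 1.771Q → Q* = 33.8160.
The Pigouvian tax equals MEC at Q*: 14.376 + 0.482×33.8160 = 30.6753.

tax = $30.675 per unit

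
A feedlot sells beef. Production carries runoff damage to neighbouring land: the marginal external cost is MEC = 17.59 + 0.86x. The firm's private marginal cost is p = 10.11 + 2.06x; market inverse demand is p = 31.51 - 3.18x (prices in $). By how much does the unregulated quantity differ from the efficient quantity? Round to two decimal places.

3.46 units

Market equilibrium (private): 10.11 + 2.06x = 31.51 - 3.18x → x_m = 4.0840.
Social marginal cost = private MC + MEC = 27.70 + 2.92x.
Set SMC = demand: 27.70 + 2.92x = 31.51 - 3.18x → x* = 0.6246.
Gap = |4.0840 − 0.6246| = 3.4594.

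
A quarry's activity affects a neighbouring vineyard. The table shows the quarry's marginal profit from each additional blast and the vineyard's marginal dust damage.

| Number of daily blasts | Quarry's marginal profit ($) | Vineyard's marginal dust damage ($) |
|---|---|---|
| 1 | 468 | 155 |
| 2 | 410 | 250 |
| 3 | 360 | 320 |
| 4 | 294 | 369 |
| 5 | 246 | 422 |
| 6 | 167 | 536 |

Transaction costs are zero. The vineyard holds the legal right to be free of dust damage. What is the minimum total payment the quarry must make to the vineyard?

$725

Efficient level: marginal profit ≥ marginal dust damage through level 3, so k* = 3.
With the vineyard holding the right, the quarry must at least compensate total damage at k*: 155 + 250 + 320 = 725.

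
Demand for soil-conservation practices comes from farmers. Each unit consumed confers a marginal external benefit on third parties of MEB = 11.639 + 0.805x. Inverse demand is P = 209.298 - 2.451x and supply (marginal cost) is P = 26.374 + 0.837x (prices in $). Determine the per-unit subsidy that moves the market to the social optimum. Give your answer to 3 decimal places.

subsidy = $74.717 per unit

Social marginal benefit = demand + MEB = 220.937 - 1.646x.
Set SMB = MC: 220.937 - 1.646x = 26.374 + 0.837x → x* = 78.3580.
The Pigouvian subsidy equals MEB at x*: 11.639 + 0.805×78.3580 = 74.7172.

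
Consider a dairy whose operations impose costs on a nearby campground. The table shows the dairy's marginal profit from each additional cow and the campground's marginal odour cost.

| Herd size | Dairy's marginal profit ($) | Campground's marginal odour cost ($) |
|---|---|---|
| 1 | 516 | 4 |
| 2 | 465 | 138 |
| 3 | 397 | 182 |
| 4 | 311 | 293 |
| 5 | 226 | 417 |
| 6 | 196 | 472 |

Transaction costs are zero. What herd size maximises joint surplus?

4

Bargaining reaches the level where marginal profit last exceeds marginal odour cost.
That holds through level 4 (311 ≥ 293) but not at 5 (226 < 417).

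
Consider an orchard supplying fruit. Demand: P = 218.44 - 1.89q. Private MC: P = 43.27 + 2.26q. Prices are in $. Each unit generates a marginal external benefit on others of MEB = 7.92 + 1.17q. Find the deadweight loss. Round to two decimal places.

Market equilibrium (private): 43.27 + 2.26q = 218.44 - 1.89q → q_m = 42.2096.
Social marginal cost = private MC − MEB = 35.35 + 1.09q.
Set SMC = demand: 35.35 + 1.09q = 218.44 - 1.89q → q* = 61.4396.
Between q* and q_m the wedge demand − SMC runs linearly from 0 to MEB(q_m), so the loss is a triangle.
DWL = ½ × 19.2300 × 57.3053 = 550.9905.

DWL = $550.99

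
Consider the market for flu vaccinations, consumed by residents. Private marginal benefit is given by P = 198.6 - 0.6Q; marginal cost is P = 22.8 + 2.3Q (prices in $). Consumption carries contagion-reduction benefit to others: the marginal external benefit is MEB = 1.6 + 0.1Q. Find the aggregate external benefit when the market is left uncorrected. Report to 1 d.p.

Market equilibrium (private): 22.8 + 2.3Q = 198.6 - 0.6Q → Q_m = 60.6207.
Total external benefit = ∫₀^{Q_m} (1.6 + 0.1Q) dQ = 1.6×60.6207 + ½×0.1×60.6207² = 280.7366.

$280.7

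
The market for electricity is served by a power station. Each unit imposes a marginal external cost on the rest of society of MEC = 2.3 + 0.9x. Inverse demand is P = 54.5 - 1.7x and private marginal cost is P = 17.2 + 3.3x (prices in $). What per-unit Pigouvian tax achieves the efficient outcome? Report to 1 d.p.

tax = $7.6 per unit

Social marginal cost = private MC + MEC = 19.5 + 4.2x.
Set SMC = demand: 19.5 + 4.2x = 54.5 - 1.7x → x* = 5.9322.
The Pigouvian tax equals MEC at x*: 2.3 + 0.9×5.9322 = 7.6390.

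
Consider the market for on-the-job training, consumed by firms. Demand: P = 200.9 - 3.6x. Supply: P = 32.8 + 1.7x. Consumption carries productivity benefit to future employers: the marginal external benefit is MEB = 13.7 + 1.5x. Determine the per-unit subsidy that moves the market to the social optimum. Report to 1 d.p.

subsidy = 85.5 per unit

Social marginal benefit = demand + MEB = 214.6 - 2.1x.
Set SMB = MC: 214.6 - 2.1x = 32.8 + 1.7x → x* = 47.8421.
The Pigouvian subsidy equals MEB at x*: 13.7 + 1.5×47.8421 = 85.4632.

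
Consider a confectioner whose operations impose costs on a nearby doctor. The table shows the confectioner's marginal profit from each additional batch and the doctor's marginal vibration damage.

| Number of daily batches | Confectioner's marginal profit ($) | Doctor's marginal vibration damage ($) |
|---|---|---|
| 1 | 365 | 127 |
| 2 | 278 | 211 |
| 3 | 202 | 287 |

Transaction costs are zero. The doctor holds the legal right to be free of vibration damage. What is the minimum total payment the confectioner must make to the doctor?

$338

Efficient level: marginal profit ≥ marginal vibration damage through level 2, so k* = 2.
With the doctor holding the right, the confectioner must at least compensate total damage at k*: 127 + 211 = 338.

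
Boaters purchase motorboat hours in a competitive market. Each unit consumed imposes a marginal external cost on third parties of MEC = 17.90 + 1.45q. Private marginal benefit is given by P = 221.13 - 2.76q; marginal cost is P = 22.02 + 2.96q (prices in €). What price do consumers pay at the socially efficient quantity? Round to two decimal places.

Social marginal benefit = demand − MEC = 203.23 - 4.21q.
Set SMB = MC: 203.23 - 4.21q = 22.02 + 2.96q → q* = 25.2734.
Consumer price on the demand curve at q*: 221.13 − 2.76×25.2734 = 151.3754.

P = €151.38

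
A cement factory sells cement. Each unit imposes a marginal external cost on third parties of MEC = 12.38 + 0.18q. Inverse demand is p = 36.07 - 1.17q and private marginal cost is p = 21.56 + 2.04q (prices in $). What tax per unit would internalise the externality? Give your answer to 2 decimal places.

Social marginal cost = private MC + MEC = 33.94 + 2.22q.
Set SMC = demand: 33.94 + 2.22q = 36.07 - 1.17q → q* = 0.6283.
The Pigouvian tax equals MEC at q*: 12.38 + 0.18×0.6283 = 12.4931.

tax = $12.49 per unit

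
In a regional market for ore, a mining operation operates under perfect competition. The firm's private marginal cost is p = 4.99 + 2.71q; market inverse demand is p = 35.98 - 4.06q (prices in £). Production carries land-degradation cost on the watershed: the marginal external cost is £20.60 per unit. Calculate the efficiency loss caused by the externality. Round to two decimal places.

Market equilibrium (private): 4.99 + 2.71q = 35.98 - 4.06q → q_m = 4.5775.
Social marginal cost = private MC + MEC = 25.59 + 2.71q.
Set SMC = demand: 25.59 + 2.71q = 35.98 - 4.06q → q* = 1.5347.
The welfare-loss triangle has base |q_m − q*| and height MEC(q_m) (the vertical gap between SMC and demand is zero at q* and MEC at q_m).
DWL = ½ × 3.0428 × 20.6000 = 31.3408.

DWL = £31.34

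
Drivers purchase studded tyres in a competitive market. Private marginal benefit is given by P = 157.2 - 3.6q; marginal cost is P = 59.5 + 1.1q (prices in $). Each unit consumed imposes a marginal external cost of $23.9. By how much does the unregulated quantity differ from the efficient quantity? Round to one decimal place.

Market equilibrium (private): 59.5 + 1.1q = 157.2 - 3.6q → q_m = 20.7872.
Social marginal benefit = demand − MEC = 133.3 - 3.6q.
Set SMB = MC: 133.3 - 3.6q = 59.5 + 1.1q → q* = 15.7021.
Gap = |20.7872 − 15.7021| = 5.0851.

5.1 units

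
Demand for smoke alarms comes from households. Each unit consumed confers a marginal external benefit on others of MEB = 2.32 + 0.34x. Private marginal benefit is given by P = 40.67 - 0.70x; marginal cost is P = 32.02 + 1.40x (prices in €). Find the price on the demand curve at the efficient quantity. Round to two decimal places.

Social marginal benefit = demand + MEB = 42.99 - 0.36x.
Set SMB = MC: 42.99 - 0.36x = 32.02 + 1.40x → x* = 6.2330.
Consumer price on the demand curve at x*: 40.67 − 0.70×6.2330 = 36.3069.

P = €36.31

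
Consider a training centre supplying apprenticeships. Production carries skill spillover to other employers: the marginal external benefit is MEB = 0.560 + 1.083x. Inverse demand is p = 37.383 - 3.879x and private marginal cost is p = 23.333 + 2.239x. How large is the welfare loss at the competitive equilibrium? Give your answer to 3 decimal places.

Market equilibrium (private): 23.333 + 2.239x = 37.383 - 3.879x → x_m = 2.2965.
Social marginal cost = private MC − MEB = 22.773 + 1.156x.
Set SMC = demand: 22.773 + 1.156x = 37.383 - 3.879x → x* = 2.9017.
Between x* and x_m the wedge demand − SMC runs linearly from 0 to MEB(x_m), so the loss is a triangle.
DWL = ½ × 0.6052 × 3.0471 = 0.9221.

DWL = 0.922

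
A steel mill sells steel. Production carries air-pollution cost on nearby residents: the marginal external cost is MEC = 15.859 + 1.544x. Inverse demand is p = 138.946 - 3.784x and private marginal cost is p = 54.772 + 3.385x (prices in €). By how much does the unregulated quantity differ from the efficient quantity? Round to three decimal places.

Market equilibrium (private): 54.772 + 3.385x = 138.946 - 3.784x → x_m = 11.7414.
Social marginal cost = private MC + MEC = 70.631 + 4.929x.
Set SMC = demand: 70.631 + 4.929x = 138.946 - 3.784x → x* = 7.8406.
Gap = |11.7414 − 7.8406| = 3.9008.

3.901 units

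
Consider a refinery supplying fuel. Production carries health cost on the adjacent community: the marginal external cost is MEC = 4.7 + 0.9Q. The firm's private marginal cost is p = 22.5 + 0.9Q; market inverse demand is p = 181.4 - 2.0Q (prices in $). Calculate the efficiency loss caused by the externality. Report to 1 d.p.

DWL = $383.9

Market equilibrium (private): 22.5 + 0.9Q = 181.4 - 2.0Q → Q_m = 54.7931.
Social marginal cost = private MC + MEC = 27.2 + 1.8Q.
Set SMC = demand: 27.2 + 1.8Q = 181.4 - 2.0Q → Q* = 40.5789.
Between Q* and Q_m the wedge SMC − demand runs linearly from 0 to MEC(Q_m), so the loss is a triangle.
DWL = ½ × 14.2142 × 54.0138 = 383.8815.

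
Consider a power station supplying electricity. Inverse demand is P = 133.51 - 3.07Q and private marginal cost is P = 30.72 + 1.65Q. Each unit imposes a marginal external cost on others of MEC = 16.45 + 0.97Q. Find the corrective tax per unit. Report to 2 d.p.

Social marginal cost = private MC + MEC = 47.17 + 2.62Q.
Set SMC = demand: 47.17 + 2.62Q = 133.51 - 3.07Q → Q* = 15.1740.
The Pigouvian tax equals MEC at Q*: 16.45 + 0.97×15.1740 = 31.1688.

tax = 31.17 per unit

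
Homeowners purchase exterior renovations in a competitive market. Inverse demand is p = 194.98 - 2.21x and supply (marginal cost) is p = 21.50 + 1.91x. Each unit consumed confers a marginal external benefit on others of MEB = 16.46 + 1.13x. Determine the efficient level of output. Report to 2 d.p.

x* = 63.53

Social marginal benefit = demand + MEB = 211.44 - 1.08x.
Set SMB = MC: 211.44 - 1.08x = 21.50 + 1.91x → x* = 63.5251.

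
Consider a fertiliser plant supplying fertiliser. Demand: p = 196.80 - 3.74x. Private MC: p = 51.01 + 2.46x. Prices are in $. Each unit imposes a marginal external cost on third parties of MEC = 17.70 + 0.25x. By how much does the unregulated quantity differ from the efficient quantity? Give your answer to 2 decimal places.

3.66 units

Market equilibrium (private): 51.01 + 2.46x = 196.80 - 3.74x → x_m = 23.5145.
Social marginal cost = private MC + MEC = 68.71 + 2.71x.
Set SMC = demand: 68.71 + 2.71x = 196.80 - 3.74x → x* = 19.8589.
Gap = |23.5145 − 19.8589| = 3.6556.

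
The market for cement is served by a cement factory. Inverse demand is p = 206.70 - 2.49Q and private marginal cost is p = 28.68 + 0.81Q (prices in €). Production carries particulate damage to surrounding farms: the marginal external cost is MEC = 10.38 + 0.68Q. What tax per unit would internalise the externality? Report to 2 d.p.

tax = €39.02 per unit

Social marginal cost = private MC + MEC = 39.06 + 1.49Q.
Set SMC = demand: 39.06 + 1.49Q = 206.70 - 2.49Q → Q* = 42.1206.
The Pigouvian tax equals MEC at Q*: 10.38 + 0.68×42.1206 = 39.0220.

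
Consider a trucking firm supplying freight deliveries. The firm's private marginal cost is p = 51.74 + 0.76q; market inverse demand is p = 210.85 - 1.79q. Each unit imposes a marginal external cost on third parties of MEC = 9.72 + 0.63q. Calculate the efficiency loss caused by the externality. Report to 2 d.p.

Market equilibrium (private): 51.74 + 0.76q = 210.85 - 1.79q → q_m = 62.3961.
Social marginal cost = private MC + MEC = 61.46 + 1.39q.
Set SMC = demand: 61.46 + 1.39q = 210.85 - 1.79q → q* = 46.9780.
The loss is the area between SMC and demand from q* to q_m; with linear curves that's a triangle of height MEC(q_m).
DWL = ½ × 15.4181 × 49.0295 = 377.9709.

DWL = 377.97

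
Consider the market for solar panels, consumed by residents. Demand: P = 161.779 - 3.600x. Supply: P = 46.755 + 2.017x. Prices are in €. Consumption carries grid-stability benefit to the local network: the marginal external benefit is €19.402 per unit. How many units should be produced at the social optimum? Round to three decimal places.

x* = 23.932

Social marginal benefit = demand + MEB = 181.181 - 3.600x.
Set SMB = MC: 181.181 - 3.600x = 46.755 + 2.017x → x* = 23.9320.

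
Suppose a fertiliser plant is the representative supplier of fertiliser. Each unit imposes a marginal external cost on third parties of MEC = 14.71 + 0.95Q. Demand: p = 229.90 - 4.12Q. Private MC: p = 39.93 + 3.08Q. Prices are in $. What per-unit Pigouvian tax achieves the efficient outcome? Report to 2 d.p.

Social marginal cost = private MC + MEC = 54.64 + 4.03Q.
Set SMC = demand: 54.64 + 4.03Q = 229.90 - 4.12Q → Q* = 21.5043.
The Pigouvian tax equals MEC at Q*: 14.71 + 0.95×21.5043 = 35.1391.

tax = $35.14 per unit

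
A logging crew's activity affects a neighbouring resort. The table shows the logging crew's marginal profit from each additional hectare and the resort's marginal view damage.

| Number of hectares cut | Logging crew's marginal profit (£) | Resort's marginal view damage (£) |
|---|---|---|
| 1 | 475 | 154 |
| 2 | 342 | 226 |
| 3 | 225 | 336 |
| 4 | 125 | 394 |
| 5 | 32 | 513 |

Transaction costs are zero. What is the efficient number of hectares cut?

2

Bargaining reaches the level where marginal profit last exceeds marginal view damage.
That holds through level 2 (342 ≥ 226) but not at 3 (225 < 336).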